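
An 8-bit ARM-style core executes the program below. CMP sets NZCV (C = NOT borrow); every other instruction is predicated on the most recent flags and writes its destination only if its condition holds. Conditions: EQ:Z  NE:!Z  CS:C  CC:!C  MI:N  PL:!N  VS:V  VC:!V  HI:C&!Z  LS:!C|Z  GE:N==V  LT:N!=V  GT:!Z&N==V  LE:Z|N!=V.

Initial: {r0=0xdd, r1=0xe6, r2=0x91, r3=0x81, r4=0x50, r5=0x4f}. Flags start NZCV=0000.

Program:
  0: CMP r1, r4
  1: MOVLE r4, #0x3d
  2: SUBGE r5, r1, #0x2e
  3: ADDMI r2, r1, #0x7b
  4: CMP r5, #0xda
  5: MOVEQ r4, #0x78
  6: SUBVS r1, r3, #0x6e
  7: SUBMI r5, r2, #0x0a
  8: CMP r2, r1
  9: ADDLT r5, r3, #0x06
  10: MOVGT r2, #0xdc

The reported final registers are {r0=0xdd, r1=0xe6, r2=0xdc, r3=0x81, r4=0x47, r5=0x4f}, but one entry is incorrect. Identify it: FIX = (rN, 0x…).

FIX = (r4, 0x3d)

[0] flags=1010 → (cmp)
[1] flags=1010 LE?T → r4=0x3d
[2] flags=1010 GE?F → skip
[3] flags=1010 MI?T → r2=0x61
[4] flags=0000 → (cmp)
[5] flags=0000 EQ?F → skip
[6] flags=0000 VS?F → skip
[7] flags=0000 MI?F → skip
[8] flags=0000 → (cmp)
[9] flags=0000 LT?F → skip
[10] flags=0000 GT?T → r2=0xdc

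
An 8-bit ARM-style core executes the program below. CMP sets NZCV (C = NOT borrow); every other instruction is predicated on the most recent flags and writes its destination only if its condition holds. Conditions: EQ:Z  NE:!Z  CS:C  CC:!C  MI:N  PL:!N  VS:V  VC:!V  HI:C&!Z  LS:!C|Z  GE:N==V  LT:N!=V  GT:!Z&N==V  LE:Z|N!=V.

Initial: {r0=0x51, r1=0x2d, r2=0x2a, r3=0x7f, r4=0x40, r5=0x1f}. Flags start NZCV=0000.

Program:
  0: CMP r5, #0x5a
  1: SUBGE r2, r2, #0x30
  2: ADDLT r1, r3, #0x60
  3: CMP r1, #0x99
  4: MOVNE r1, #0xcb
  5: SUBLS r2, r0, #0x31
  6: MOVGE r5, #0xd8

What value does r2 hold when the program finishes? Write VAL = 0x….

[0] flags=1000 → (cmp)
[1] flags=1000 GE?F → skip
[2] flags=1000 LT?T → r1=0xdf
[3] flags=0010 → (cmp)
[4] flags=0010 NE?T → r1=0xcb
[5] flags=0010 LS?F → skip
[6] flags=0010 GE?T → r5=0xd8

VAL = 0x2a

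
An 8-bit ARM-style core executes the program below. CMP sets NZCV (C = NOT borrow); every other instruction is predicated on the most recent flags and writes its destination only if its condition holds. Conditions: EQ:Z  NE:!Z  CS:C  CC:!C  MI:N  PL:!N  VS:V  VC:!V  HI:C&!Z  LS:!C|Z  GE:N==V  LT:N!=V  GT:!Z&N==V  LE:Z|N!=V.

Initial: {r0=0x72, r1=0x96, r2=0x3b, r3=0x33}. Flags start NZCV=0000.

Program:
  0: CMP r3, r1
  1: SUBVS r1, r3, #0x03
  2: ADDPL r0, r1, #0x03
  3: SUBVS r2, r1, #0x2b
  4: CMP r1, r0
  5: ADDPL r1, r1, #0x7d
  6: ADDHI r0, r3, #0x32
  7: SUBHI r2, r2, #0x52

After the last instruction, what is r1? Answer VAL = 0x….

VAL = 0x30

0: ✓ CMP  NZCV=1001
1: ✓ SUBVS  r1←0x30
2: · ADDPL
3: ✓ SUBVS  r2←0x05
4: ✓ CMP  NZCV=1000
5: · ADDPL
6: · ADDHI
7: · SUBHI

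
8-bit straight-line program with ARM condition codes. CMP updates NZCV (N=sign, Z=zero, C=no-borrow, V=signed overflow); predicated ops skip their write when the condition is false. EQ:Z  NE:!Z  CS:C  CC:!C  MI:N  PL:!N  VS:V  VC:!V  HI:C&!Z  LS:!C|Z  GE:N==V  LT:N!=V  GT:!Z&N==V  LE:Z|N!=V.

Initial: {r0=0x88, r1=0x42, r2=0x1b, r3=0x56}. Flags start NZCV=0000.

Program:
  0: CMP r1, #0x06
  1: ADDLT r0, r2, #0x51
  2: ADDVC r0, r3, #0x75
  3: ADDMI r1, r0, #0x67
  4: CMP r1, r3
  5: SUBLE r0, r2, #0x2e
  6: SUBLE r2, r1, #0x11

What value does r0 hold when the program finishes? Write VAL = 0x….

0: ✓ CMP  NZCV=0010
1: · ADDLT
2: ✓ ADDVC  r0←0xcb
3: · ADDMI
4: ✓ CMP  NZCV=1000
5: ✓ SUBLE  r0←0xed
6: ✓ SUBLE  r2←0x31

VAL = 0xed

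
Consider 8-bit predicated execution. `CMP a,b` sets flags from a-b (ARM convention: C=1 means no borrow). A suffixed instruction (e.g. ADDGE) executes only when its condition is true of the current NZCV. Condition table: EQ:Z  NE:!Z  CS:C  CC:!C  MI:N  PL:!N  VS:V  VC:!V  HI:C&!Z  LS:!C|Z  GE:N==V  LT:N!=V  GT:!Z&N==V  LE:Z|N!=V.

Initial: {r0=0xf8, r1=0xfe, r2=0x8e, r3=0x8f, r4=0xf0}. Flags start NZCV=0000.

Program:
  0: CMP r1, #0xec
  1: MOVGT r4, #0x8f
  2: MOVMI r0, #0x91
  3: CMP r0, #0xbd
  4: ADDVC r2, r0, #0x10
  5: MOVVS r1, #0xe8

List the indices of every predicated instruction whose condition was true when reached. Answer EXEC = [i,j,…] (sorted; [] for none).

EXEC = [1,4]

[0] flags=0010 → (cmp)
[1] flags=0010 GT?T → r4=0x8f
[2] flags=0010 MI?F → skip
[3] flags=0010 → (cmp)
[4] flags=0010 VC?T → r2=0x08
[5] flags=0010 VS?F → skip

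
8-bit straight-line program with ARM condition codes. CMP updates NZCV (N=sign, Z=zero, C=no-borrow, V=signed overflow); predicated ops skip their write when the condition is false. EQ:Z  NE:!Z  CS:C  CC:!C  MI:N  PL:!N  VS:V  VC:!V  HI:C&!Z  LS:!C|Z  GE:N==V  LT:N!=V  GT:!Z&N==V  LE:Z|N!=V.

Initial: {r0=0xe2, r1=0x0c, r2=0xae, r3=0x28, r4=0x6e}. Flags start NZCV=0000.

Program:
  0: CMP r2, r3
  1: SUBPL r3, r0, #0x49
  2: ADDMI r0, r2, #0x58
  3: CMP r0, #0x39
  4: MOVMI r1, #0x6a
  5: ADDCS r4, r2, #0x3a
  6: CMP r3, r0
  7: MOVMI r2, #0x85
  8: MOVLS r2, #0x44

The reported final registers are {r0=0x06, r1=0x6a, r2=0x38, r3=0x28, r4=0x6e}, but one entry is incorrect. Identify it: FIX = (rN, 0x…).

0: ✓ CMP  NZCV=1010
1: · SUBPL
2: ✓ ADDMI  r0←0x06
3: ✓ CMP  NZCV=1000
4: ✓ MOVMI  r1←0x6a
5: · ADDCS
6: ✓ CMP  NZCV=0010
7: · MOVMI
8: · MOVLS

FIX = (r2, 0xae)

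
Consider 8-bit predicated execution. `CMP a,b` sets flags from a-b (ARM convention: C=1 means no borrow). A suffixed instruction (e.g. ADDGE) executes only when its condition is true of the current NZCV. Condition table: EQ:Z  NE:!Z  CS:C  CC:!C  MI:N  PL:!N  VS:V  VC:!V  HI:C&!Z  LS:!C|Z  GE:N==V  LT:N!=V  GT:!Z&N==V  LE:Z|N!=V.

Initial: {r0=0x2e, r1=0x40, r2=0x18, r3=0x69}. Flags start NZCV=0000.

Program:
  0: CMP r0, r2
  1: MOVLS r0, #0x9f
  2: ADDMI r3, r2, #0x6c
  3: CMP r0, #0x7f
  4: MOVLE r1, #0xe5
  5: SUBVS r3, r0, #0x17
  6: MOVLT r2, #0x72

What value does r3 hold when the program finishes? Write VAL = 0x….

VAL = 0x69

0: ✓ CMP  NZCV=0010
1: · MOVLS
2: · ADDMI
3: ✓ CMP  NZCV=1000
4: ✓ MOVLE  r1←0xe5
5: · SUBVS
6: ✓ MOVLT  r2←0x72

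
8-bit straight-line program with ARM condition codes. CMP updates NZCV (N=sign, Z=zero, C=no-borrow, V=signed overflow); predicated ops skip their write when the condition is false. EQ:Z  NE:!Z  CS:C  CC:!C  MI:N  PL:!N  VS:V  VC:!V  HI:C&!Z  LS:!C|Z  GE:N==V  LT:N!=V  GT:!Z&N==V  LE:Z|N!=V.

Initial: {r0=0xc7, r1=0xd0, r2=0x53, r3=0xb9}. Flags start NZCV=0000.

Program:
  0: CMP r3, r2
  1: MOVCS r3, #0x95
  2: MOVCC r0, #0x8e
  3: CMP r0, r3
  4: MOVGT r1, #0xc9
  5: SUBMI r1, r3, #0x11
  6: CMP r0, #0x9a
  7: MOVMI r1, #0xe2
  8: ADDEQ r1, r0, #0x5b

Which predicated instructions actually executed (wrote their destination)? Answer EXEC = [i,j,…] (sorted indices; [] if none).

[0] flags=0011 → (cmp)
[1] flags=0011 CS?T → r3=0x95
[2] flags=0011 CC?F → skip
[3] flags=0010 → (cmp)
[4] flags=0010 GT?T → r1=0xc9
[5] flags=0010 MI?F → skip
[6] flags=0010 → (cmp)
[7] flags=0010 MI?F → skip
[8] flags=0010 EQ?F → skip

EXEC = [1,4]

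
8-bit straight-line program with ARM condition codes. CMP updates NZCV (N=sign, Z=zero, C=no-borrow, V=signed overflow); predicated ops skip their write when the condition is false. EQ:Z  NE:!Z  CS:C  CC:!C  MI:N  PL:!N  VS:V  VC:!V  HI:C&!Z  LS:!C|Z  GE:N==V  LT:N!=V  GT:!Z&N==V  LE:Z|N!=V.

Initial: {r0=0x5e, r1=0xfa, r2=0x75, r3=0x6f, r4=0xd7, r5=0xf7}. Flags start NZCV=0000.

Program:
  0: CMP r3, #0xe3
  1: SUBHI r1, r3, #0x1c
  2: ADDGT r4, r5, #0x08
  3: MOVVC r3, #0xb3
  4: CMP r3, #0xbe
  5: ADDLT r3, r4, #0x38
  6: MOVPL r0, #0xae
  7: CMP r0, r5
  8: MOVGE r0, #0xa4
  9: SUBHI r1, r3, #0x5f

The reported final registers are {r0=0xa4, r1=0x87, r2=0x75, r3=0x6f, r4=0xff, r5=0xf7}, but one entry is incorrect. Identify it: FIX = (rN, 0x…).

[0] flags=1001 → (cmp)
[1] flags=1001 HI?F → skip
[2] flags=1001 GT?T → r4=0xff
[3] flags=1001 VC?F → skip
[4] flags=1001 → (cmp)
[5] flags=1001 LT?F → skip
[6] flags=1001 PL?F → skip
[7] flags=0000 → (cmp)
[8] flags=0000 GE?T → r0=0xa4
[9] flags=0000 HI?F → skip

FIX = (r1, 0xfa)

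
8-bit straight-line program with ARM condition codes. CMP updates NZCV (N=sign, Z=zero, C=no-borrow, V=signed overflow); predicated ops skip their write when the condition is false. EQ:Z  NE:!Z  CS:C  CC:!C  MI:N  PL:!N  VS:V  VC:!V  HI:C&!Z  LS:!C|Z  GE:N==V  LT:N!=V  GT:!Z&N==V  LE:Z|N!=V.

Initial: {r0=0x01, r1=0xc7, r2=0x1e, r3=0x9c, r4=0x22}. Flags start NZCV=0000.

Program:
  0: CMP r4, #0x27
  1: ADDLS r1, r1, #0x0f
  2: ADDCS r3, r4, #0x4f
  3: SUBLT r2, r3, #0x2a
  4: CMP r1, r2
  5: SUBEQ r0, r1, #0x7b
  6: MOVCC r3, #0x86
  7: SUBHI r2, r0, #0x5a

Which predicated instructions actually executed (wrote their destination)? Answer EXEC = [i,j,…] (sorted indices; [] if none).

[0] flags=1000 → (cmp)
[1] flags=1000 LS?T → r1=0xd6
[2] flags=1000 CS?F → skip
[3] flags=1000 LT?T → r2=0x72
[4] flags=0011 → (cmp)
[5] flags=0011 EQ?F → skip
[6] flags=0011 CC?F → skip
[7] flags=0011 HI?T → r2=0xa7

EXEC = [1,3,7]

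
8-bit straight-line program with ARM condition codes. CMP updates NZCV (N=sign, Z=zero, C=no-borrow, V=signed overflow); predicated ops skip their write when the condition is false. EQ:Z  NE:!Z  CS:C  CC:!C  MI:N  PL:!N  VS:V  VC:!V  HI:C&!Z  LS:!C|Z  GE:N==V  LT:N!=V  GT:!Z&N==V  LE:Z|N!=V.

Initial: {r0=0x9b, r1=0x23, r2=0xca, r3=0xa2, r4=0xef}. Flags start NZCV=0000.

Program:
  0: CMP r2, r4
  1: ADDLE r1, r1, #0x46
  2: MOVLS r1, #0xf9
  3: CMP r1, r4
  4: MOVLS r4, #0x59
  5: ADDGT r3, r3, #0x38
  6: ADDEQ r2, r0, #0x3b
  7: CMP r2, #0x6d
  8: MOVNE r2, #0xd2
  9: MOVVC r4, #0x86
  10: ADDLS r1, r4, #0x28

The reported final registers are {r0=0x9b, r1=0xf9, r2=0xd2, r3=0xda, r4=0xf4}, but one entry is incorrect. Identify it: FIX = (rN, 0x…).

[0] flags=1000 → (cmp)
[1] flags=1000 LE?T → r1=0x69
[2] flags=1000 LS?T → r1=0xf9
[3] flags=0010 → (cmp)
[4] flags=0010 LS?F → skip
[5] flags=0010 GT?T → r3=0xda
[6] flags=0010 EQ?F → skip
[7] flags=0011 → (cmp)
[8] flags=0011 NE?T → r2=0xd2
[9] flags=0011 VC?F → skip
[10] flags=0011 LS?F → skip

FIX = (r4, 0xef)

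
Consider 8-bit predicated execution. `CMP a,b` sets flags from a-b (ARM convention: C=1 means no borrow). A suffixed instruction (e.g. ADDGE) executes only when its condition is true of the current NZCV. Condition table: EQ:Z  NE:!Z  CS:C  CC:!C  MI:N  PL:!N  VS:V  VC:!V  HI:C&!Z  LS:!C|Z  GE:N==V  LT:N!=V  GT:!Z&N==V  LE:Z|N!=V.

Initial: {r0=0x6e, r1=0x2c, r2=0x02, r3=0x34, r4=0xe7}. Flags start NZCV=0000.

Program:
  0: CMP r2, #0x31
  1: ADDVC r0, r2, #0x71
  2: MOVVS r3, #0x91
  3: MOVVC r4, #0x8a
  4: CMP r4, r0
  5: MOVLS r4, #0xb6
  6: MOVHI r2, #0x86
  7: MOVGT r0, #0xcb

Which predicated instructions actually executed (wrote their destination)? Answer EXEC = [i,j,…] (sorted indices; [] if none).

[0] flags=1000 → (cmp)
[1] flags=1000 VC?T → r0=0x73
[2] flags=1000 VS?F → skip
[3] flags=1000 VC?T → r4=0x8a
[4] flags=0011 → (cmp)
[5] flags=0011 LS?F → skip
[6] flags=0011 HI?T → r2=0x86
[7] flags=0011 GT?F → skip

EXEC = [1,3,6]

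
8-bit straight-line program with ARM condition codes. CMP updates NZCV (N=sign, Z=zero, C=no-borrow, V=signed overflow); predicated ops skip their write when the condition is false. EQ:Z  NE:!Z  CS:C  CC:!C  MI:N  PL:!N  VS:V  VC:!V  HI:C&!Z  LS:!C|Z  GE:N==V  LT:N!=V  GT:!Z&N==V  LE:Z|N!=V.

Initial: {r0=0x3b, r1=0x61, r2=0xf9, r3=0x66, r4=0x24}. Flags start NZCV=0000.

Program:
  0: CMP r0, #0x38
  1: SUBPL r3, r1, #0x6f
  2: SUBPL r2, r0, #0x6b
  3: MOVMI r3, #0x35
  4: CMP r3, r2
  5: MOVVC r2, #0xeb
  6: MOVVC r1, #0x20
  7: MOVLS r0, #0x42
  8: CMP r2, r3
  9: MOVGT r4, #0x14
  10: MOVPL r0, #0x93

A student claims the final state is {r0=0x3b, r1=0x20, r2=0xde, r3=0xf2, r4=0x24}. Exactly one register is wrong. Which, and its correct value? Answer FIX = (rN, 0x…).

0: ✓ CMP  NZCV=0010
1: ✓ SUBPL  r3←0xf2
2: ✓ SUBPL  r2←0xd0
3: · MOVMI
4: ✓ CMP  NZCV=0010
5: ✓ MOVVC  r2←0xeb
6: ✓ MOVVC  r1←0x20
7: · MOVLS
8: ✓ CMP  NZCV=1000
9: · MOVGT
10: · MOVPL

FIX = (r2, 0xeb)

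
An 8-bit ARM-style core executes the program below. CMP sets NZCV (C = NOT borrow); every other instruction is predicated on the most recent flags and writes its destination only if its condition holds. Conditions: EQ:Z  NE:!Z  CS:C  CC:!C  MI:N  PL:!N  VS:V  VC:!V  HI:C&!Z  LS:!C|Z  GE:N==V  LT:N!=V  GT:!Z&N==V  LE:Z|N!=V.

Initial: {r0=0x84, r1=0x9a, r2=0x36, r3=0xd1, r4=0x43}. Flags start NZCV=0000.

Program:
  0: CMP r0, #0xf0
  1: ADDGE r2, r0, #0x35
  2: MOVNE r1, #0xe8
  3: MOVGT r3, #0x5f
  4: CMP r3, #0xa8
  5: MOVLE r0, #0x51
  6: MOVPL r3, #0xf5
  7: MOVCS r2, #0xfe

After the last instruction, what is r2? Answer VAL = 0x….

0: ✓ CMP  NZCV=1000
1: · ADDGE
2: ✓ MOVNE  r1←0xe8
3: · MOVGT
4: ✓ CMP  NZCV=0010
5: · MOVLE
6: ✓ MOVPL  r3←0xf5
7: ✓ MOVCS  r2←0xfe

VAL = 0xfe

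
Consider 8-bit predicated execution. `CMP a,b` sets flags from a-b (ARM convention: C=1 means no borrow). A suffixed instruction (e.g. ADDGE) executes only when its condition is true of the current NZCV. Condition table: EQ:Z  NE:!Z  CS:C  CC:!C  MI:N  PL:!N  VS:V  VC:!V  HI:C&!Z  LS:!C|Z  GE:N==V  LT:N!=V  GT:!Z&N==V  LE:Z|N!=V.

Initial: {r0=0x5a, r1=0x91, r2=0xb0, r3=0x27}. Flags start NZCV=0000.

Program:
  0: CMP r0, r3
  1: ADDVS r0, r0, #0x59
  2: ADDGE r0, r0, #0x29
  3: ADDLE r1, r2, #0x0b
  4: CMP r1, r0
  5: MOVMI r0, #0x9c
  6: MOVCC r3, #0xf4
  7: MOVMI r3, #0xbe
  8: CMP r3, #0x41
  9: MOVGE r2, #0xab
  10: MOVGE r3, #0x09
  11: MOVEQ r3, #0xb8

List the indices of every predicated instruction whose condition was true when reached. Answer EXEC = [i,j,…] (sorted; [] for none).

0: ✓ CMP  NZCV=0010
1: · ADDVS
2: ✓ ADDGE  r0←0x83
3: · ADDLE
4: ✓ CMP  NZCV=0010
5: · MOVMI
6: · MOVCC
7: · MOVMI
8: ✓ CMP  NZCV=1000
9: · MOVGE
10: · MOVGE
11: · MOVEQ

EXEC = [2]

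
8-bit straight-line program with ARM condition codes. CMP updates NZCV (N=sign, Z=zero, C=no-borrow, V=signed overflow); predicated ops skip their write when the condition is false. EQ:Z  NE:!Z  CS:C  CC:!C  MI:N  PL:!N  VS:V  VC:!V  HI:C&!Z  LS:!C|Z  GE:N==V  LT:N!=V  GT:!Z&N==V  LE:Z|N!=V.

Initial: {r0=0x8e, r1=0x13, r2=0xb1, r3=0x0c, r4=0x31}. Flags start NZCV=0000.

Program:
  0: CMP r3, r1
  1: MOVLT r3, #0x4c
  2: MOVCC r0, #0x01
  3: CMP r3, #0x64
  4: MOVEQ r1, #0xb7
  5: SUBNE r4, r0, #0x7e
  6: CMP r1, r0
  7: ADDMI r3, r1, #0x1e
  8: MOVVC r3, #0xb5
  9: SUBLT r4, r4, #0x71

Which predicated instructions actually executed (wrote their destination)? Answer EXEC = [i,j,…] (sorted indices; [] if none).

EXEC = [1,2,5,8]

[0] flags=1000 → (cmp)
[1] flags=1000 LT?T → r3=0x4c
[2] flags=1000 CC?T → r0=0x01
[3] flags=1000 → (cmp)
[4] flags=1000 EQ?F → skip
[5] flags=1000 NE?T → r4=0x83
[6] flags=0010 → (cmp)
[7] flags=0010 MI?F → skip
[8] flags=0010 VC?T → r3=0xb5
[9] flags=0010 LT?F → skip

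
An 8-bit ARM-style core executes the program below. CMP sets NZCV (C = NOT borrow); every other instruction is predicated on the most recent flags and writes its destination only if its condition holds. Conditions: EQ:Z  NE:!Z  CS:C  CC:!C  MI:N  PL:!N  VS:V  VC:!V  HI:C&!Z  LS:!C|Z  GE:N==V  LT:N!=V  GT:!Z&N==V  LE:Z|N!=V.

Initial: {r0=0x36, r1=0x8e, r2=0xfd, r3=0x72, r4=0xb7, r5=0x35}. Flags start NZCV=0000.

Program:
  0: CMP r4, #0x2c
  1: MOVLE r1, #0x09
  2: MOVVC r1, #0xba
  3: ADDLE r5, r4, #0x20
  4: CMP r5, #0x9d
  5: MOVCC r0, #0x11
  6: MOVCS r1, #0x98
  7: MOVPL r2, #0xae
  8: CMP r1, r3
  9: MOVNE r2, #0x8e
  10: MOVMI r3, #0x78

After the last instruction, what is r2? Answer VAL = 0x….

VAL = 0x8e

[0] flags=1010 → (cmp)
[1] flags=1010 LE?T → r1=0x09
[2] flags=1010 VC?T → r1=0xba
[3] flags=1010 LE?T → r5=0xd7
[4] flags=0010 → (cmp)
[5] flags=0010 CC?F → skip
[6] flags=0010 CS?T → r1=0x98
[7] flags=0010 PL?T → r2=0xae
[8] flags=0011 → (cmp)
[9] flags=0011 NE?T → r2=0x8e
[10] flags=0011 MI?F → skip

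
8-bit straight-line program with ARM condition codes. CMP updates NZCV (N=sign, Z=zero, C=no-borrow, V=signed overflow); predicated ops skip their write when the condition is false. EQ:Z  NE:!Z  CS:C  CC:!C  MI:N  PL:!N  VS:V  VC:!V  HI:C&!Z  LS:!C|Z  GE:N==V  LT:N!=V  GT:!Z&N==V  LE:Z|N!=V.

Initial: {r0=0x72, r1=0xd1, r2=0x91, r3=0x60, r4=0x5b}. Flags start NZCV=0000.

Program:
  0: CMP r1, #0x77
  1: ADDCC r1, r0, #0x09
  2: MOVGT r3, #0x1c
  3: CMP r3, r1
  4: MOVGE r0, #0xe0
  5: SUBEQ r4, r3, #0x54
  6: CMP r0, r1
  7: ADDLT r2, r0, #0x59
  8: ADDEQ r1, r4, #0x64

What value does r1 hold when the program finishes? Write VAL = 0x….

VAL = 0xd1

0: ✓ CMP  NZCV=0011
1: · ADDCC
2: · MOVGT
3: ✓ CMP  NZCV=1001
4: ✓ MOVGE  r0←0xe0
5: · SUBEQ
6: ✓ CMP  NZCV=0010
7: · ADDLT
8: · ADDEQ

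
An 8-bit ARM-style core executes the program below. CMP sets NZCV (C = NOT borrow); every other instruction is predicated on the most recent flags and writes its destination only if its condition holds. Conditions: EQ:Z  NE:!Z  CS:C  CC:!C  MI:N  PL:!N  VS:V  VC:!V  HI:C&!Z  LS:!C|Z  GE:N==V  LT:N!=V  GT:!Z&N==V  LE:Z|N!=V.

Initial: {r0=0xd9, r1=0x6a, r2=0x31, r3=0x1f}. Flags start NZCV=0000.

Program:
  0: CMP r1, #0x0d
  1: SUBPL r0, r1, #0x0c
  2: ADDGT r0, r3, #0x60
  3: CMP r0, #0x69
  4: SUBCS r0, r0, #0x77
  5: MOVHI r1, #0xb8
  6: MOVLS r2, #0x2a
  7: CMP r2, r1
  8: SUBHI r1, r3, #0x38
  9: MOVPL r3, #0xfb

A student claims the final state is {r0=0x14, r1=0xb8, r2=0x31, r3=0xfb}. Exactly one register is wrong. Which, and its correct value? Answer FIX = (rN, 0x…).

FIX = (r0, 0x08)

[0] flags=0010 → (cmp)
[1] flags=0010 PL?T → r0=0x5e
[2] flags=0010 GT?T → r0=0x7f
[3] flags=0010 → (cmp)
[4] flags=0010 CS?T → r0=0x08
[5] flags=0010 HI?T → r1=0xb8
[6] flags=0010 LS?F → skip
[7] flags=0000 → (cmp)
[8] flags=0000 HI?F → skip
[9] flags=0000 PL?T → r3=0xfb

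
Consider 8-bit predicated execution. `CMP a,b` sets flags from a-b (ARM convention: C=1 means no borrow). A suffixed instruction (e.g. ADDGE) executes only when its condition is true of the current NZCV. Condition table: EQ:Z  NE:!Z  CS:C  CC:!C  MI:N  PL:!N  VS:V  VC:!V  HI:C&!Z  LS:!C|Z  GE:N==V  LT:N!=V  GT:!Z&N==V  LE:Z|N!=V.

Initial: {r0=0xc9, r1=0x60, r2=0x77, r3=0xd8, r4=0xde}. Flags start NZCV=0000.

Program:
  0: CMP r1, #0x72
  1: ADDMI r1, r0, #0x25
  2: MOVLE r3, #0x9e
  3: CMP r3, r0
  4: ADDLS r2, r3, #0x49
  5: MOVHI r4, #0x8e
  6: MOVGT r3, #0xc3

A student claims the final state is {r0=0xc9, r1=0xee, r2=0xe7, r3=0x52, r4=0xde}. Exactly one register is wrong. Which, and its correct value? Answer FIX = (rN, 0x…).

0: ✓ CMP  NZCV=1000
1: ✓ ADDMI  r1←0xee
2: ✓ MOVLE  r3←0x9e
3: ✓ CMP  NZCV=1000
4: ✓ ADDLS  r2←0xe7
5: · MOVHI
6: · MOVGT

FIX = (r3, 0x9e)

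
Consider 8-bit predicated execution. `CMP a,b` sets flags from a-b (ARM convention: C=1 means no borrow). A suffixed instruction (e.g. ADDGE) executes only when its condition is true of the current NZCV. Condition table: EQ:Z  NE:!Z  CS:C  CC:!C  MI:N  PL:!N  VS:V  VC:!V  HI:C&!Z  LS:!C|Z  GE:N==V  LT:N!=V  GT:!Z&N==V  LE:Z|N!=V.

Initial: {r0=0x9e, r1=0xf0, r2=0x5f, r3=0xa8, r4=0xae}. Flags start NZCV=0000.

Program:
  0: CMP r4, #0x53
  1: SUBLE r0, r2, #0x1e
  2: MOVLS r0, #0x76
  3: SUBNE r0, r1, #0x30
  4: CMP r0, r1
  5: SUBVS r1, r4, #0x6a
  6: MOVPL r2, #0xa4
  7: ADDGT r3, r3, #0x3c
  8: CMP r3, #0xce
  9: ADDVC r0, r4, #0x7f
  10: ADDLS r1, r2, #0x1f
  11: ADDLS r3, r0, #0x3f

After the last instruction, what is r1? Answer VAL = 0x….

VAL = 0x7e

[0] flags=0011 → (cmp)
[1] flags=0011 LE?T → r0=0x41
[2] flags=0011 LS?F → skip
[3] flags=0011 NE?T → r0=0xc0
[4] flags=1000 → (cmp)
[5] flags=1000 VS?F → skip
[6] flags=1000 PL?F → skip
[7] flags=1000 GT?F → skip
[8] flags=1000 → (cmp)
[9] flags=1000 VC?T → r0=0x2d
[10] flags=1000 LS?T → r1=0x7e
[11] flags=1000 LS?T → r3=0x6c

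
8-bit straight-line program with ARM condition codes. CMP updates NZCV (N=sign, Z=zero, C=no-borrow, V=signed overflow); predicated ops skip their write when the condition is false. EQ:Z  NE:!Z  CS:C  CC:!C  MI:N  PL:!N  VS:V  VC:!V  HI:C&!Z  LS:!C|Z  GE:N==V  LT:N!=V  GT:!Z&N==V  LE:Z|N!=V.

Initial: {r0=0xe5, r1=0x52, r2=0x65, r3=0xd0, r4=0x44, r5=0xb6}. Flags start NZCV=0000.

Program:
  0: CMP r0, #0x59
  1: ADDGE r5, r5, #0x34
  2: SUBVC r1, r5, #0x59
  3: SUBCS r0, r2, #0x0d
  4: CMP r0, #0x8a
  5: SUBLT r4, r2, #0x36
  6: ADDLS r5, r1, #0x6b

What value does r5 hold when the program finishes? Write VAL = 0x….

[0] flags=1010 → (cmp)
[1] flags=1010 GE?F → skip
[2] flags=1010 VC?T → r1=0x5d
[3] flags=1010 CS?T → r0=0x58
[4] flags=1001 → (cmp)
[5] flags=1001 LT?F → skip
[6] flags=1001 LS?T → r5=0xc8

VAL = 0xc8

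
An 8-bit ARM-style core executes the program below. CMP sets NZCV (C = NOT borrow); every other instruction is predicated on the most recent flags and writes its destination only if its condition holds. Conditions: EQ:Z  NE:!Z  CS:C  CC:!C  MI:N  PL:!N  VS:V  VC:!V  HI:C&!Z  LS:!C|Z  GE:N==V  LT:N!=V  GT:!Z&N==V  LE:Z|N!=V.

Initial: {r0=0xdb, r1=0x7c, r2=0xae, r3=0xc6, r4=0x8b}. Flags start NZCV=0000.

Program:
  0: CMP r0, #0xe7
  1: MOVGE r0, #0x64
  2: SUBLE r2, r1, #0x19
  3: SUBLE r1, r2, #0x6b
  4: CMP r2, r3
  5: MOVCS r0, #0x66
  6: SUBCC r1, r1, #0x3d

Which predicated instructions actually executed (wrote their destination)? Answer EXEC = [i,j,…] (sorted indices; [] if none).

EXEC = [2,3,6]

[0] flags=1000 → (cmp)
[1] flags=1000 GE?F → skip
[2] flags=1000 LE?T → r2=0x63
[3] flags=1000 LE?T → r1=0xf8
[4] flags=1001 → (cmp)
[5] flags=1001 CS?F → skip
[6] flags=1001 CC?T → r1=0xbb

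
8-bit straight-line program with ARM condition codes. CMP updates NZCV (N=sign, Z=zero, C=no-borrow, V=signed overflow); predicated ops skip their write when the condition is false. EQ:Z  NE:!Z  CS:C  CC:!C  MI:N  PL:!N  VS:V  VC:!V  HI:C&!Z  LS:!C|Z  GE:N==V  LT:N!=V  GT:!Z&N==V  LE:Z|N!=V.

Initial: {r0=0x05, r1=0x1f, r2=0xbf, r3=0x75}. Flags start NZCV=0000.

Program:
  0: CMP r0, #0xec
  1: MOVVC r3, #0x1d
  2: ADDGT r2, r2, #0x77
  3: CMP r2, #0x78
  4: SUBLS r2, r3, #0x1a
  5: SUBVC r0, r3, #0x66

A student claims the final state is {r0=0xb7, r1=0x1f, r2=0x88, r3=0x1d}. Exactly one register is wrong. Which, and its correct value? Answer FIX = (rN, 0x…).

0: ✓ CMP  NZCV=0000
1: ✓ MOVVC  r3←0x1d
2: ✓ ADDGT  r2←0x36
3: ✓ CMP  NZCV=1000
4: ✓ SUBLS  r2←0x03
5: ✓ SUBVC  r0←0xb7

FIX = (r2, 0x03)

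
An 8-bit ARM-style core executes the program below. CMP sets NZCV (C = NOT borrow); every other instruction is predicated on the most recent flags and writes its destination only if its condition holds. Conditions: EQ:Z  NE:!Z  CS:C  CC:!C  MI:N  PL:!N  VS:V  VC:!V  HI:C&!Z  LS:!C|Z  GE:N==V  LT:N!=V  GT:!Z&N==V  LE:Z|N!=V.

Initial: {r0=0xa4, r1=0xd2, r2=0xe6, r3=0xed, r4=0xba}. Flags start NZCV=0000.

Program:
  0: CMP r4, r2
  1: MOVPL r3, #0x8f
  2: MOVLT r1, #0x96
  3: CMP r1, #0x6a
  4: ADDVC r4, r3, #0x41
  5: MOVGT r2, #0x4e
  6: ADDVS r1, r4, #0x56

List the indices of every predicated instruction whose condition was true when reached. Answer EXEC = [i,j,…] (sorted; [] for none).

EXEC = [2,6]

[0] flags=1000 → (cmp)
[1] flags=1000 PL?F → skip
[2] flags=1000 LT?T → r1=0x96
[3] flags=0011 → (cmp)
[4] flags=0011 VC?F → skip
[5] flags=0011 GT?F → skip
[6] flags=0011 VS?T → r1=0x10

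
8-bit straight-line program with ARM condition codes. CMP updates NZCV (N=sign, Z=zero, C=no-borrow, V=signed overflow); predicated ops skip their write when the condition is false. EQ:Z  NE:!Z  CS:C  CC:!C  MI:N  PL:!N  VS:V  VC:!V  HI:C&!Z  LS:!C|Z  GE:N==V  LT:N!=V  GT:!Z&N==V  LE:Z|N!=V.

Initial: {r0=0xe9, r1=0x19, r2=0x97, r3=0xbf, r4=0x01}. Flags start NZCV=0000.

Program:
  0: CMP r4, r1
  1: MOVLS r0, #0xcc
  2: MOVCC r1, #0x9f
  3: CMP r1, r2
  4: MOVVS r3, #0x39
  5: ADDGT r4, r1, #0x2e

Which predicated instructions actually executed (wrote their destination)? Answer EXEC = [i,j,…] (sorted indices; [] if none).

[0] flags=1000 → (cmp)
[1] flags=1000 LS?T → r0=0xcc
[2] flags=1000 CC?T → r1=0x9f
[3] flags=0010 → (cmp)
[4] flags=0010 VS?F → skip
[5] flags=0010 GT?T → r4=0xcd

EXEC = [1,2,5]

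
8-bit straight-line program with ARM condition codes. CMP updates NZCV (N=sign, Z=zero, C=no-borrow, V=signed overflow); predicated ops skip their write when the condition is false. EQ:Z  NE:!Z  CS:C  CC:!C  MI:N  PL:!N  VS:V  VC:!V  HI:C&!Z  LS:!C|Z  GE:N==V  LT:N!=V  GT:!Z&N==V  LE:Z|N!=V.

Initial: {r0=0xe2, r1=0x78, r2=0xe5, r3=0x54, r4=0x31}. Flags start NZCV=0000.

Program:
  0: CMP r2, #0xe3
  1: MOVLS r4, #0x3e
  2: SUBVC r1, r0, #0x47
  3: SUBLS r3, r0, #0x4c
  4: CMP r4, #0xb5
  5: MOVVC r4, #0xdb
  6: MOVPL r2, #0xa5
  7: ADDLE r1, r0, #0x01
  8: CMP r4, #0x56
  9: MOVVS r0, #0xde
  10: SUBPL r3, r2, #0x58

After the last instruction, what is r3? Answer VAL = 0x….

0: ✓ CMP  NZCV=0010
1: · MOVLS
2: ✓ SUBVC  r1←0x9b
3: · SUBLS
4: ✓ CMP  NZCV=0000
5: ✓ MOVVC  r4←0xdb
6: ✓ MOVPL  r2←0xa5
7: · ADDLE
8: ✓ CMP  NZCV=1010
9: · MOVVS
10: · SUBPL

VAL = 0x54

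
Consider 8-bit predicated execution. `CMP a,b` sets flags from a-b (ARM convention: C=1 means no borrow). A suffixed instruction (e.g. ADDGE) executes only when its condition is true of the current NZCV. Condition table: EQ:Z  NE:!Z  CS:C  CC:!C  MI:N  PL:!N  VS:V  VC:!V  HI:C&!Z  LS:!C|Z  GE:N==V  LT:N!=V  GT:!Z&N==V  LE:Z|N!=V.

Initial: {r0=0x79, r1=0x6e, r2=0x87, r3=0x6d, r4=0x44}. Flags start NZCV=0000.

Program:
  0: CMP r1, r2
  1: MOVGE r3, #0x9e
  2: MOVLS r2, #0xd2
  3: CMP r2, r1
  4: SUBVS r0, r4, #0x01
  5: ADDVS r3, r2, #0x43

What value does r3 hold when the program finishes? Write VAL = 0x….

[0] flags=1001 → (cmp)
[1] flags=1001 GE?T → r3=0x9e
[2] flags=1001 LS?T → r2=0xd2
[3] flags=0011 → (cmp)
[4] flags=0011 VS?T → r0=0x43
[5] flags=0011 VS?T → r3=0x15

VAL = 0x15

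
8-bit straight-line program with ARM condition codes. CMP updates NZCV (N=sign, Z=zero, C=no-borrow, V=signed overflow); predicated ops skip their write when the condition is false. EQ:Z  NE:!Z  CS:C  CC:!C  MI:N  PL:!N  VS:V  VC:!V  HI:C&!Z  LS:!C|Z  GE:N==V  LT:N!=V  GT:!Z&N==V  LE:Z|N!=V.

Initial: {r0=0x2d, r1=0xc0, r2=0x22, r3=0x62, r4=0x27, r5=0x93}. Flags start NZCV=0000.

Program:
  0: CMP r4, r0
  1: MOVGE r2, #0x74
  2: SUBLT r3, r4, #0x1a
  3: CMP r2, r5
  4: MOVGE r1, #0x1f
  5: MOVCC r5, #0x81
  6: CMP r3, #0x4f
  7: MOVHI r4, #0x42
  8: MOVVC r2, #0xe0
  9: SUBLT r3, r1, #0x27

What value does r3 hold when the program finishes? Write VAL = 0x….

VAL = 0xf8

[0] flags=1000 → (cmp)
[1] flags=1000 GE?F → skip
[2] flags=1000 LT?T → r3=0x0d
[3] flags=1001 → (cmp)
[4] flags=1001 GE?T → r1=0x1f
[5] flags=1001 CC?T → r5=0x81
[6] flags=1000 → (cmp)
[7] flags=1000 HI?F → skip
[8] flags=1000 VC?T → r2=0xe0
[9] flags=1000 LT?T → r3=0xf8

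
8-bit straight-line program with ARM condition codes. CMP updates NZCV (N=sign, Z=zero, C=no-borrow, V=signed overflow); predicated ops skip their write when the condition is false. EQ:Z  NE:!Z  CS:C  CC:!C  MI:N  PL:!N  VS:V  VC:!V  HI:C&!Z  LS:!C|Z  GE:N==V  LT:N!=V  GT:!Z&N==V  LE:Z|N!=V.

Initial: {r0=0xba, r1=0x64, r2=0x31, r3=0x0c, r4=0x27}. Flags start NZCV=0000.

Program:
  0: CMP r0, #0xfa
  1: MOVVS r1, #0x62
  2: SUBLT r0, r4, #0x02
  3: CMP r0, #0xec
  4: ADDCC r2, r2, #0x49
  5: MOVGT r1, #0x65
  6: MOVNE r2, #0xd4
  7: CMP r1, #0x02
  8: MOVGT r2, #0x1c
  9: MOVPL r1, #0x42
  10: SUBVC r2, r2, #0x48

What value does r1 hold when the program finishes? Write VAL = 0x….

[0] flags=1000 → (cmp)
[1] flags=1000 VS?F → skip
[2] flags=1000 LT?T → r0=0x25
[3] flags=0000 → (cmp)
[4] flags=0000 CC?T → r2=0x7a
[5] flags=0000 GT?T → r1=0x65
[6] flags=0000 NE?T → r2=0xd4
[7] flags=0010 → (cmp)
[8] flags=0010 GT?T → r2=0x1c
[9] flags=0010 PL?T → r1=0x42
[10] flags=0010 VC?T → r2=0xd4

VAL = 0x42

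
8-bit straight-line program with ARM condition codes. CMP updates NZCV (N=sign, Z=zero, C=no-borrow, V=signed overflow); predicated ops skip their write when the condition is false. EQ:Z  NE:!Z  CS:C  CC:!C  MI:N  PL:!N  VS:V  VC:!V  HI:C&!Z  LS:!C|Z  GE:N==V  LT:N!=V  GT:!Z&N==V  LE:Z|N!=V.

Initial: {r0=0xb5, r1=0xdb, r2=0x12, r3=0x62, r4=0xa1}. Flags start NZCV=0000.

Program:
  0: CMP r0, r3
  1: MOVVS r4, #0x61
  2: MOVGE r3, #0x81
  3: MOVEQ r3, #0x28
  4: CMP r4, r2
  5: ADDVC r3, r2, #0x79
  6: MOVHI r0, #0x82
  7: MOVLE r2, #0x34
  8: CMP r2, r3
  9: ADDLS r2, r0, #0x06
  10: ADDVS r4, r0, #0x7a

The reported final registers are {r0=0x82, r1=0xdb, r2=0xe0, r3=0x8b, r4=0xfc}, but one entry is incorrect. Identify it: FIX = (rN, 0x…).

FIX = (r2, 0x88)

0: ✓ CMP  NZCV=0011
1: ✓ MOVVS  r4←0x61
2: · MOVGE
3: · MOVEQ
4: ✓ CMP  NZCV=0010
5: ✓ ADDVC  r3←0x8b
6: ✓ MOVHI  r0←0x82
7: · MOVLE
8: ✓ CMP  NZCV=1001
9: ✓ ADDLS  r2←0x88
10: ✓ ADDVS  r4←0xfc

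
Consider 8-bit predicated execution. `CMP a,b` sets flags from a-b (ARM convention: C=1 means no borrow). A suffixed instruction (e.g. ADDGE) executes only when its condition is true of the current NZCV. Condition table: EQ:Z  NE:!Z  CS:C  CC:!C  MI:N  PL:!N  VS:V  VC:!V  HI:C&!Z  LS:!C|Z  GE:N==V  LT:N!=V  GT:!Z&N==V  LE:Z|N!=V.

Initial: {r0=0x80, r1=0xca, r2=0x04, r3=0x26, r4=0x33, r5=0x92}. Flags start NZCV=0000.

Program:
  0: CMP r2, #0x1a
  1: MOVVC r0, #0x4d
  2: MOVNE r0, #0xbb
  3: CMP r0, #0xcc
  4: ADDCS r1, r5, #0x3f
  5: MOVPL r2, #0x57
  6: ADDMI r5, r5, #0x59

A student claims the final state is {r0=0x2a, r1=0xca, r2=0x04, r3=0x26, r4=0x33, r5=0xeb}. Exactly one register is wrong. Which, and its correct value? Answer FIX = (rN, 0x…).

[0] flags=1000 → (cmp)
[1] flags=1000 VC?T → r0=0x4d
[2] flags=1000 NE?T → r0=0xbb
[3] flags=1000 → (cmp)
[4] flags=1000 CS?F → skip
[5] flags=1000 PL?F → skip
[6] flags=1000 MI?T → r5=0xeb

FIX = (r0, 0xbb)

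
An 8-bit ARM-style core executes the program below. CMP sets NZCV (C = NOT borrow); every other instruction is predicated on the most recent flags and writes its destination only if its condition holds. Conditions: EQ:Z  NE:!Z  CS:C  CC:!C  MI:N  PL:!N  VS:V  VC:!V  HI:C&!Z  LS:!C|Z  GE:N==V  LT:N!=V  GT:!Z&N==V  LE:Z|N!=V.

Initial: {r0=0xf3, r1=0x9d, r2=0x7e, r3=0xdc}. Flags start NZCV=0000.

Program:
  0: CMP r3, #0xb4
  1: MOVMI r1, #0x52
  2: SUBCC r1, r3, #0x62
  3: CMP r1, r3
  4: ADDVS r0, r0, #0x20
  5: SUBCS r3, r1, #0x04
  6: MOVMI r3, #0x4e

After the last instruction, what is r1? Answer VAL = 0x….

0: ✓ CMP  NZCV=0010
1: · MOVMI
2: · SUBCC
3: ✓ CMP  NZCV=1000
4: · ADDVS
5: · SUBCS
6: ✓ MOVMI  r3←0x4e

VAL = 0x9d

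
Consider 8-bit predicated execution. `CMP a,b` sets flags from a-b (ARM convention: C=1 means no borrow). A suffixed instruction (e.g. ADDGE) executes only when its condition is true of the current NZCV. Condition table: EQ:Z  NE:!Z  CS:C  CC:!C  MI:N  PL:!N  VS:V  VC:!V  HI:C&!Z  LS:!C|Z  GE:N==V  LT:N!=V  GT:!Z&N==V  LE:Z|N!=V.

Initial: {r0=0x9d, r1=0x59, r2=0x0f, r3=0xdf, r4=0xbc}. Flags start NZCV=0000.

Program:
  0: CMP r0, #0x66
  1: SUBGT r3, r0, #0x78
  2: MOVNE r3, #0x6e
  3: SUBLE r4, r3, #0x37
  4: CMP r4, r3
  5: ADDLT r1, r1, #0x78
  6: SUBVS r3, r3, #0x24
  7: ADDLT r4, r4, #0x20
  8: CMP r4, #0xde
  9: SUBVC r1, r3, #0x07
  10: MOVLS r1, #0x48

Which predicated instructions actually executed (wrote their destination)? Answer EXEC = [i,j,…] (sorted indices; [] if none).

0: ✓ CMP  NZCV=0011
1: · SUBGT
2: ✓ MOVNE  r3←0x6e
3: ✓ SUBLE  r4←0x37
4: ✓ CMP  NZCV=1000
5: ✓ ADDLT  r1←0xd1
6: · SUBVS
7: ✓ ADDLT  r4←0x57
8: ✓ CMP  NZCV=0000
9: ✓ SUBVC  r1←0x67
10: ✓ MOVLS  r1←0x48

EXEC = [2,3,5,7,9,10]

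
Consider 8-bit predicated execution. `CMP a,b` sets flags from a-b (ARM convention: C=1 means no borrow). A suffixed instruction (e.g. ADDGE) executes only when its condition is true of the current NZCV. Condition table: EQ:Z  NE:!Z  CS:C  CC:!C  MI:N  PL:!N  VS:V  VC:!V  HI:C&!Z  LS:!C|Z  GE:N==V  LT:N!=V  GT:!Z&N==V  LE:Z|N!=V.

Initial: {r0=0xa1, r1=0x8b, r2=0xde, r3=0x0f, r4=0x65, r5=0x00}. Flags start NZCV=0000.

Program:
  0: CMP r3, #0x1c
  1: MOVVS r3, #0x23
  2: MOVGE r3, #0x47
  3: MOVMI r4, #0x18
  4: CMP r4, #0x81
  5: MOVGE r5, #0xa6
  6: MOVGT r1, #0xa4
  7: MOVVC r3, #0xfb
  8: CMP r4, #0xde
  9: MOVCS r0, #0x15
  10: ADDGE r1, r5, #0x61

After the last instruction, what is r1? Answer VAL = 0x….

0: ✓ CMP  NZCV=1000
1: · MOVVS
2: · MOVGE
3: ✓ MOVMI  r4←0x18
4: ✓ CMP  NZCV=1001
5: ✓ MOVGE  r5←0xa6
6: ✓ MOVGT  r1←0xa4
7: · MOVVC
8: ✓ CMP  NZCV=0000
9: · MOVCS
10: ✓ ADDGE  r1←0x07

VAL = 0x07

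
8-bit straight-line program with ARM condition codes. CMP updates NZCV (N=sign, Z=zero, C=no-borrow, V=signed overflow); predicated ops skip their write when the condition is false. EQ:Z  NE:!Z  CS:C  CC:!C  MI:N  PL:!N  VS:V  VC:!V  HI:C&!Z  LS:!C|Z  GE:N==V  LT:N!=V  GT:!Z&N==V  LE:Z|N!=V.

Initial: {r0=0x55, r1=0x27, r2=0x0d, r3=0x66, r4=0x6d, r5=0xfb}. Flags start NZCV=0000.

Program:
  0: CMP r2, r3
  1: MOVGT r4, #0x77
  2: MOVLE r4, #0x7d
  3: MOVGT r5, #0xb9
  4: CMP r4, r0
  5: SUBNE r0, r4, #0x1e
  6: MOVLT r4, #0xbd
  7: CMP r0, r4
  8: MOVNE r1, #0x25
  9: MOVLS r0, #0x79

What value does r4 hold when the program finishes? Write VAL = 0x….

0: ✓ CMP  NZCV=1000
1: · MOVGT
2: ✓ MOVLE  r4←0x7d
3: · MOVGT
4: ✓ CMP  NZCV=0010
5: ✓ SUBNE  r0←0x5f
6: · MOVLT
7: ✓ CMP  NZCV=1000
8: ✓ MOVNE  r1←0x25
9: ✓ MOVLS  r0←0x79

VAL = 0x7d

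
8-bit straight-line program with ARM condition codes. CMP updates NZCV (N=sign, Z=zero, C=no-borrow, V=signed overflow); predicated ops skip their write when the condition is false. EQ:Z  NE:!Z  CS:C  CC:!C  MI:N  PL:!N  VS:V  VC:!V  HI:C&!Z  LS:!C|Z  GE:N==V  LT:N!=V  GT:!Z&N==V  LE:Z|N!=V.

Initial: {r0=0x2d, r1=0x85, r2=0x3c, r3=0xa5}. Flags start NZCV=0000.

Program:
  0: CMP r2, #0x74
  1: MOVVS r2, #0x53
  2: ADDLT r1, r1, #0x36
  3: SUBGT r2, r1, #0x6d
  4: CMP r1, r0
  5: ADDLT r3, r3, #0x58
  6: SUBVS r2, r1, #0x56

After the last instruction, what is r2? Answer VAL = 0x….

VAL = 0x3c

0: ✓ CMP  NZCV=1000
1: · MOVVS
2: ✓ ADDLT  r1←0xbb
3: · SUBGT
4: ✓ CMP  NZCV=1010
5: ✓ ADDLT  r3←0xfd
6: · SUBVS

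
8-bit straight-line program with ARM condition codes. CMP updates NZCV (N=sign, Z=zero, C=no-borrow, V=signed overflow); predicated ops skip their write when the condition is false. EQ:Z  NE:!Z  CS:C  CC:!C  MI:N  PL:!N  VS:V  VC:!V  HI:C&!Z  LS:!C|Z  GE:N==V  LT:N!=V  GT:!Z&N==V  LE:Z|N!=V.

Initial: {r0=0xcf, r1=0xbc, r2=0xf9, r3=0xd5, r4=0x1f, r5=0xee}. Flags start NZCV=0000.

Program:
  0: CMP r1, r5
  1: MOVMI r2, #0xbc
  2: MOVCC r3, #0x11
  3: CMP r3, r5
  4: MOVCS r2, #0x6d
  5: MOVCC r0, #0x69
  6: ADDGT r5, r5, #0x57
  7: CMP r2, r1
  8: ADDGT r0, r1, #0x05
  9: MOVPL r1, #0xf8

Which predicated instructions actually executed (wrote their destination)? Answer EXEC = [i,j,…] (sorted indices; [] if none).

EXEC = [1,2,5,6,9]

0: ✓ CMP  NZCV=1000
1: ✓ MOVMI  r2←0xbc
2: ✓ MOVCC  r3←0x11
3: ✓ CMP  NZCV=0000
4: · MOVCS
5: ✓ MOVCC  r0←0x69
6: ✓ ADDGT  r5←0x45
7: ✓ CMP  NZCV=0110
8: · ADDGT
9: ✓ MOVPL  r1←0xf8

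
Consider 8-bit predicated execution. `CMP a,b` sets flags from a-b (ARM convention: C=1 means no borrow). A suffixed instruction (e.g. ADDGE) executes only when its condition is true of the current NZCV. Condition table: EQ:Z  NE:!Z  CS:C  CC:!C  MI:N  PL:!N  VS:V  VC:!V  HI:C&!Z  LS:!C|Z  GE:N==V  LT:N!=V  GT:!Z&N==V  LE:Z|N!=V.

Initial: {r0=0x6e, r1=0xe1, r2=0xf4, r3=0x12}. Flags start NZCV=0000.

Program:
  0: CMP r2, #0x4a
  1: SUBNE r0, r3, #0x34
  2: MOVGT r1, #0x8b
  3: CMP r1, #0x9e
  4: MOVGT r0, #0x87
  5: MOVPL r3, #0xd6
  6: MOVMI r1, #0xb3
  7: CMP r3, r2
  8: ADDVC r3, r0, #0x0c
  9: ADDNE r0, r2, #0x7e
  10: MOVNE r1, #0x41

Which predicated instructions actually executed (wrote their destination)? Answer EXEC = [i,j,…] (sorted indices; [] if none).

[0] flags=1010 → (cmp)
[1] flags=1010 NE?T → r0=0xde
[2] flags=1010 GT?F → skip
[3] flags=0010 → (cmp)
[4] flags=0010 GT?T → r0=0x87
[5] flags=0010 PL?T → r3=0xd6
[6] flags=0010 MI?F → skip
[7] flags=1000 → (cmp)
[8] flags=1000 VC?T → r3=0x93
[9] flags=1000 NE?T → r0=0x72
[10] flags=1000 NE?T → r1=0x41

EXEC = [1,4,5,8,9,10]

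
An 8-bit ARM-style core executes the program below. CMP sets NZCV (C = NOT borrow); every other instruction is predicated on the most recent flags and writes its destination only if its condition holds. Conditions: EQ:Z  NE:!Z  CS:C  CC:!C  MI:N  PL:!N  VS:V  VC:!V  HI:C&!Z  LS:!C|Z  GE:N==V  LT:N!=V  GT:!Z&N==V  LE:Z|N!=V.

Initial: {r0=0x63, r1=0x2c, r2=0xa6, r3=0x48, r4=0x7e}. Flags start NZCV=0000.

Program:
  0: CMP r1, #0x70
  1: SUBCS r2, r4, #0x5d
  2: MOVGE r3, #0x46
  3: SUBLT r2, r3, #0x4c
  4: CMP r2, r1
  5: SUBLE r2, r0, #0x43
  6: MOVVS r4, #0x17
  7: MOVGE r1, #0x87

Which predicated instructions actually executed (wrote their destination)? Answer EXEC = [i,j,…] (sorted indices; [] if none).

EXEC = [3,5]

0: ✓ CMP  NZCV=1000
1: · SUBCS
2: · MOVGE
3: ✓ SUBLT  r2←0xfc
4: ✓ CMP  NZCV=1010
5: ✓ SUBLE  r2←0x20
6: · MOVVS
7: · MOVGE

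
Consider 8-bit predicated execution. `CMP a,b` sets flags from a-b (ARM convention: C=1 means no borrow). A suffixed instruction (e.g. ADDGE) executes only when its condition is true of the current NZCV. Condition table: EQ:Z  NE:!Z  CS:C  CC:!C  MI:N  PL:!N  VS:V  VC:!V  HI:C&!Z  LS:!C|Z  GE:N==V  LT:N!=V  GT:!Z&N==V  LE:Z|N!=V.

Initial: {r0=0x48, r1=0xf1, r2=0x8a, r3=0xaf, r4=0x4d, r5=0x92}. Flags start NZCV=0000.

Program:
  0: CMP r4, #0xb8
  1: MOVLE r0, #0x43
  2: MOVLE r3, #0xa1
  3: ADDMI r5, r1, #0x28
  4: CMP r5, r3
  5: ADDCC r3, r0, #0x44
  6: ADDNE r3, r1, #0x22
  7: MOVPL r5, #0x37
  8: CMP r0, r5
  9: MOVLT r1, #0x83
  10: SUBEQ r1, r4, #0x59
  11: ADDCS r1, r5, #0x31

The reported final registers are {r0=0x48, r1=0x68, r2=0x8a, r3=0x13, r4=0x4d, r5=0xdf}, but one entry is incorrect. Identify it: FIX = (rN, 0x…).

FIX = (r5, 0x37)

0: ✓ CMP  NZCV=1001
1: · MOVLE
2: · MOVLE
3: ✓ ADDMI  r5←0x19
4: ✓ CMP  NZCV=0000
5: ✓ ADDCC  r3←0x8c
6: ✓ ADDNE  r3←0x13
7: ✓ MOVPL  r5←0x37
8: ✓ CMP  NZCV=0010
9: · MOVLT
10: · SUBEQ
11: ✓ ADDCS  r1←0x68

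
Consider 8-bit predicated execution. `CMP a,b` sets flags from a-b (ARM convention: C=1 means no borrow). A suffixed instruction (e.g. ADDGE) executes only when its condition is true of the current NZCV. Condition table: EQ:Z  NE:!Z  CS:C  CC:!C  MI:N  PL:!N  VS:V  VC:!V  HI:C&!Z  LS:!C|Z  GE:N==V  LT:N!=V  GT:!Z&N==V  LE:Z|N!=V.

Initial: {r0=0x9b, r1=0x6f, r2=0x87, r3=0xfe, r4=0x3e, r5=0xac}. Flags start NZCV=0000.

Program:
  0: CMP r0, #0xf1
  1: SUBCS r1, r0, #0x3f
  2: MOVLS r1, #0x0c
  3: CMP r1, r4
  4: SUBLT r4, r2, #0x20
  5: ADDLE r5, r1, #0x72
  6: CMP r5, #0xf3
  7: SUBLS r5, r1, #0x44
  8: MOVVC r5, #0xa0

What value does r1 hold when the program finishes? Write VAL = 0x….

0: ✓ CMP  NZCV=1000
1: · SUBCS
2: ✓ MOVLS  r1←0x0c
3: ✓ CMP  NZCV=1000
4: ✓ SUBLT  r4←0x67
5: ✓ ADDLE  r5←0x7e
6: ✓ CMP  NZCV=1001
7: ✓ SUBLS  r5←0xc8
8: · MOVVC

VAL = 0x0c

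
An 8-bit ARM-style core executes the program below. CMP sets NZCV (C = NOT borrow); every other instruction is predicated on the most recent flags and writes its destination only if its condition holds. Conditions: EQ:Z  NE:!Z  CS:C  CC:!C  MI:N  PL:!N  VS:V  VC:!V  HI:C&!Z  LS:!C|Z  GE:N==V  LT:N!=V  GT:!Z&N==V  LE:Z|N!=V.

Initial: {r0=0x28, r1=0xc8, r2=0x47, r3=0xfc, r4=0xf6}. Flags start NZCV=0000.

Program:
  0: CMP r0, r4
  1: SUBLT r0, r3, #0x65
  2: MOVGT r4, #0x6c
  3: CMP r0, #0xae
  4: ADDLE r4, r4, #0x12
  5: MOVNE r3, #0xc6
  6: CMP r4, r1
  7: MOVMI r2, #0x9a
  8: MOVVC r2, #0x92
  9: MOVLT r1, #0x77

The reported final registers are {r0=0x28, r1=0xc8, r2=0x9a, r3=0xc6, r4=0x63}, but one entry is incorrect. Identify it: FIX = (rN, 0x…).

0: ✓ CMP  NZCV=0000
1: · SUBLT
2: ✓ MOVGT  r4←0x6c
3: ✓ CMP  NZCV=0000
4: · ADDLE
5: ✓ MOVNE  r3←0xc6
6: ✓ CMP  NZCV=1001
7: ✓ MOVMI  r2←0x9a
8: · MOVVC
9: · MOVLT

FIX = (r4, 0x6c)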